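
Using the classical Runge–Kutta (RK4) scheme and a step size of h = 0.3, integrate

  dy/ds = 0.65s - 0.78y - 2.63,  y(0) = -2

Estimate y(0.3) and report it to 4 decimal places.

RK4: k1 = f(s_n, y_n); k2 = f(s_n + h/2, y_n + (h/2)·k1); k3 = f(s_n + h/2, y_n + (h/2)·k2); k4 = f(s_n + h, y_n + h·k3); y_{n+1} = y_n + (h/6)·(k1 + 2k2 + 2k3 + k4).
s=0.000000, y=-2.000000:
  k1 = f(0.000000, -2.000000) = -1.070000
  k2 = f(0.150000, -2.160500) = -0.847310
  k3 = f(0.150000, -2.127096) = -0.873365
  k4 = f(0.300000, -2.262009) = -0.670633
  y ← -2.000000 + (0.3/6)·(k1 + 2k2 + 2k3 + k4) = -2.259099
y(0.3) ≈ -2.2591

-2.2591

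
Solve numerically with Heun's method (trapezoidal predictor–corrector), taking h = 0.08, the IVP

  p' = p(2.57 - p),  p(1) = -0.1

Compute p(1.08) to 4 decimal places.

Heun: k1 = f(t_n, p_n); k2 = f(t_n + h, p_n + h·k1); p_{n+1} = p_n + (h/2)·(k1 + k2).
t=1.000000, p=-0.100000:
  k1 = f(1.000000, -0.100000) = -0.267000
  k2 = f(1.080000, -0.121360) = -0.326623
  p ← -0.100000 + (0.08/2)·(-0.267000 + (-0.326623)) = -0.123745
p(1.08) ≈ -0.1237

-0.1237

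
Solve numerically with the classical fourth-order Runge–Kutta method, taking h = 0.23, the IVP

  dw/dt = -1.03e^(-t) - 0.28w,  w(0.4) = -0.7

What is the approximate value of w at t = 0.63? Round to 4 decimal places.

-0.7936

RK4: k1 = f(t_n, w_n); k2 = f(t_n + h/2, w_n + (h/2)·k1); k3 = f(t_n + h/2, w_n + (h/2)·k2); k4 = f(t_n + h, w_n + h·k3); w_{n+1} = w_n + (h/6)·(k1 + 2k2 + 2k3 + k4).
t=0.400000, w=-0.700000:
  k1 = f(0.400000, -0.700000) = -0.494430
  k2 = f(0.515000, -0.756859) = -0.403505
  k3 = f(0.515000, -0.746403) = -0.406433
  k4 = f(0.630000, -0.793480) = -0.326395
  w ← -0.700000 + (0.23/6)·(k1 + 2k2 + 2k3 + k4) = -0.793560
w(0.63) ≈ -0.7936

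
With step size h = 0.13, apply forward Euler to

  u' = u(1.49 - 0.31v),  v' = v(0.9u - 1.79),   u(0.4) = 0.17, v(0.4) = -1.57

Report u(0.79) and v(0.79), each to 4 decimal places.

Euler on (u,v): u_{n+1} = u_n + h·u', v_{n+1} = v_n + h·v'.
0.400000: (0.170000, -1.570000); f=(0.336039, 2.570090) → (0.213685, -1.235888)
0.530000: (0.213685, -1.235888); f=(0.400259, 1.974558) → (0.265719, -0.979196)
0.660000: (0.265719, -0.979196); f=(0.476580, 1.518589) → (0.327674, -0.781779)
(u(0.79), v(0.79)) ≈ (0.3277, -0.7818)

0.3277, -0.7818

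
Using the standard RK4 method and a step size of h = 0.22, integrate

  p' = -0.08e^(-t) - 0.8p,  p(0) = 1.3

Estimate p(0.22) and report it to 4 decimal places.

1.0758

RK4: k1 = f(t_n, p_n); k2 = f(t_n + h/2, p_n + (h/2)·k1); k3 = f(t_n + h/2, p_n + (h/2)·k2); k4 = f(t_n + h, p_n + h·k3); p_{n+1} = p_n + (h/6)·(k1 + 2k2 + 2k3 + k4).
t=0.000000, p=1.300000:
  k1 = f(0.000000, 1.300000) = -1.120000
  k2 = f(0.110000, 1.176800) = -1.013107
  k3 = f(0.110000, 1.188558) = -1.022513
  k4 = f(0.220000, 1.075047) = -0.924239
  p ← 1.300000 + (0.22/6)·(k1 + 2k2 + 2k3 + k4) = 1.075766
p(0.22) ≈ 1.0758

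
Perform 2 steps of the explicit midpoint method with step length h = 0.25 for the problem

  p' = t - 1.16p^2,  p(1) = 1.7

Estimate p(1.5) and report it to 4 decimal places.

1.2790

Midpoint: k1 = f(t_n, p_n); k2 = f(t_n + h/2, p_n + (h/2)·k1); p_{n+1} = p_n + h·k2.
t=1.000000, p=1.700000:
  k1 = f(1.000000, 1.700000) = -2.352400
  k2 = f(1.125000, 1.405950) = -1.167967
  p ← 1.700000 + 0.25·(-1.167967) = 1.408008
t=1.250000, p=1.408008:
  k1 = f(1.250000, 1.408008) = -1.049685
  k2 = f(1.375000, 1.276798) = -0.516046
  p ← 1.408008 + 0.25·(-0.516046) = 1.278997
p(1.5) ≈ 1.2790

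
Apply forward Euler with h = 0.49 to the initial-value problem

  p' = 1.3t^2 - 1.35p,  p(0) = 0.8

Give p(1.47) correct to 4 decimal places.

0.6946

Euler: p_{n+1} = p_n + h·f(t_n, p_n).
t=0.000000, p=0.800000: f=-1.080000 → p ← 0.800000 + 0.49·(-1.080000) = 0.270800
t=0.490000, p=0.270800: f=-0.053450 → p ← 0.270800 + 0.49·(-0.053450) = 0.244610
t=0.980000, p=0.244610: f=0.918297 → p ← 0.244610 + 0.49·0.918297 = 0.694575
p(1.47) ≈ 0.6946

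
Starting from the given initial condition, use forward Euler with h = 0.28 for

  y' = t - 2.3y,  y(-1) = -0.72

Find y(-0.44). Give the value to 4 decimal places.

Euler: y_{n+1} = y_n + h·f(t_n, y_n).
t=-1.000000, y=-0.720000: f=0.656000 → y ← -0.720000 + 0.28·0.656000 = -0.536320
t=-0.720000, y=-0.536320: f=0.513536 → y ← -0.536320 + 0.28·0.513536 = -0.392530
y(-0.44) ≈ -0.3925

-0.3925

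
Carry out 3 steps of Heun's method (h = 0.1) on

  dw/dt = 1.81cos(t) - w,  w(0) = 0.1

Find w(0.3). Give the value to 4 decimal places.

0.5345

Heun: k1 = f(t_n, w_n); k2 = f(t_n + h, w_n + h·k1); w_{n+1} = w_n + (h/2)·(k1 + k2).
t=0.000000, w=0.100000:
  k1 = f(0.000000, 0.100000) = 1.710000
  k2 = f(0.100000, 0.271000) = 1.529958
  w ← 0.100000 + (0.1/2)·(1.710000 + 1.529958) = 0.261998
t=0.100000, w=0.261998:
  k1 = f(0.100000, 0.261998) = 1.538960
  k2 = f(0.200000, 0.415894) = 1.358027
  w ← 0.261998 + (0.1/2)·(1.538960 + 1.358027) = 0.406847
t=0.200000, w=0.406847:
  k1 = f(0.200000, 0.406847) = 1.367073
  k2 = f(0.300000, 0.543555) = 1.185605
  w ← 0.406847 + (0.1/2)·(1.367073 + 1.185605) = 0.534481
w(0.3) ≈ 0.5345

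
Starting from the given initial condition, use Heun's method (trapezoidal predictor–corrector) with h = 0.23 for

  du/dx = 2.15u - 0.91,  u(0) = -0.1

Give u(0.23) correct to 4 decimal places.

-0.4227

Heun: k1 = f(x_n, u_n); k2 = f(x_n + h, u_n + h·k1); u_{n+1} = u_n + (h/2)·(k1 + k2).
x=0.000000, u=-0.100000:
  k1 = f(0.000000, -0.100000) = -1.125000
  k2 = f(0.230000, -0.358750) = -1.681312
  u ← -0.100000 + (0.23/2)·(-1.125000 + (-1.681312)) = -0.422726
u(0.23) ≈ -0.4227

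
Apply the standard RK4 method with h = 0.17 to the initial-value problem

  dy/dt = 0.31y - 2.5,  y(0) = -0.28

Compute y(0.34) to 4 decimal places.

RK4: k1 = f(t_n, y_n); k2 = f(t_n + h/2, y_n + (h/2)·k1); k3 = f(t_n + h/2, y_n + (h/2)·k2); k4 = f(t_n + h, y_n + h·k3); y_{n+1} = y_n + (h/6)·(k1 + 2k2 + 2k3 + k4).
t=0.000000, y=-0.280000:
  k1 = f(0.000000, -0.280000) = -2.586800
  k2 = f(0.085000, -0.499878) = -2.654962
  k3 = f(0.085000, -0.505672) = -2.656758
  k4 = f(0.170000, -0.731649) = -2.726811
  y ← -0.280000 + (0.17/6)·(k1 + 2k2 + 2k3 + k4) = -0.731550
t=0.170000, y=-0.731550:
  k1 = f(0.170000, -0.731550) = -2.726780
  k2 = f(0.255000, -0.963326) = -2.798631
  k3 = f(0.255000, -0.969433) = -2.800524
  k4 = f(0.340000, -1.207639) = -2.874368
  y ← -0.731550 + (0.17/6)·(k1 + 2k2 + 2k3 + k4) = -1.207534
y(0.34) ≈ -1.2075

-1.2075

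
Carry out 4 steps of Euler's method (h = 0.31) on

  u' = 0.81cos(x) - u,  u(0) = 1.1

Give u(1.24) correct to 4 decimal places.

Euler: u_{n+1} = u_n + h·f(x_n, u_n).
x=0.000000, u=1.100000: f=-0.290000 → u ← 1.100000 + 0.31·(-0.290000) = 1.010100
x=0.310000, u=1.010100: f=-0.238710 → u ← 1.010100 + 0.31·(-0.238710) = 0.936100
x=0.620000, u=0.936100: f=-0.276858 → u ← 0.936100 + 0.31·(-0.276858) = 0.850274
x=0.930000, u=0.850274: f=-0.366028 → u ← 0.850274 + 0.31·(-0.366028) = 0.736805
u(1.24) ≈ 0.7368

0.7368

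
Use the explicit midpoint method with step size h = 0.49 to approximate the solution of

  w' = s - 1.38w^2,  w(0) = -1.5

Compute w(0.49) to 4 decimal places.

-4.8359

Midpoint: k1 = f(s_n, w_n); k2 = f(s_n + h/2, w_n + (h/2)·k1); w_{n+1} = w_n + h·k2.
s=0.000000, w=-1.500000:
  k1 = f(0.000000, -1.500000) = -3.105000
  k2 = f(0.245000, -2.260725) = -6.808011
  w ← -1.500000 + 0.49·(-6.808011) = -4.835925
w(0.49) ≈ -4.8359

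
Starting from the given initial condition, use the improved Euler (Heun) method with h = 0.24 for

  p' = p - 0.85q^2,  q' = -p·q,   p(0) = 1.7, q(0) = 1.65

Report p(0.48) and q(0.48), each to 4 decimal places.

Heun on (p,q): k1 = f(t_n, state_n); k2 = f(t_n + h, state_n + h·k1); state_{n+1} = state_n + (h/2)·(k1 + k2).
0.000000: (1.700000, 1.650000)
  k1 = (-0.614125, -2.805000)
  predictor → (1.552610, 0.976800)
  k2 = (0.741592, -1.516589)
  → (1.715296, 1.131409)
0.240000: (1.715296, 1.131409)
  k1 = (0.627222, -1.940702)
  predictor → (1.865829, 0.665641)
  k2 = (1.489213, -1.241972)
  → (1.969268, 0.749488)
(p(0.48), q(0.48)) ≈ (1.9693, 0.7495)

1.9693, 0.7495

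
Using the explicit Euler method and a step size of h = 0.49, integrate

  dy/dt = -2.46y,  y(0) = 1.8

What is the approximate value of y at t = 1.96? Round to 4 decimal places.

0.0032

Euler: y_{n+1} = y_n + h·f(t_n, y_n).
t=0.000000, y=1.800000: f=-4.428000 → y ← 1.800000 + 0.49·(-4.428000) = -0.369720
t=0.490000, y=-0.369720: f=0.909511 → y ← -0.369720 + 0.49·0.909511 = 0.075940
t=0.980000, y=0.075940: f=-0.186814 → y ← 0.075940 + 0.49·(-0.186814) = -0.015598
t=1.470000, y=-0.015598: f=0.038372 → y ← -0.015598 + 0.49·0.038372 = 0.003204
y(1.96) ≈ 0.0032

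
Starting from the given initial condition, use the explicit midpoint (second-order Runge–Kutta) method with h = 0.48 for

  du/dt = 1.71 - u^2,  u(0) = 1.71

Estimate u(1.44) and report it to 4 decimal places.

1.3954

Midpoint: k1 = f(t_n, u_n); k2 = f(t_n + h/2, u_n + (h/2)·k1); u_{n+1} = u_n + h·k2.
t=0.000000, u=1.710000:
  k1 = f(0.000000, 1.710000) = -1.214100
  k2 = f(0.240000, 1.418616) = -0.302471
  u ← 1.710000 + 0.48·(-0.302471) = 1.564814
t=0.480000, u=1.564814:
  k1 = f(0.480000, 1.564814) = -0.738642
  k2 = f(0.720000, 1.387540) = -0.215266
  u ← 1.564814 + 0.48·(-0.215266) = 1.461486
t=0.960000, u=1.461486:
  k1 = f(0.960000, 1.461486) = -0.425941
  k2 = f(1.200000, 1.359260) = -0.137588
  u ← 1.461486 + 0.48·(-0.137588) = 1.395444
u(1.44) ≈ 1.3954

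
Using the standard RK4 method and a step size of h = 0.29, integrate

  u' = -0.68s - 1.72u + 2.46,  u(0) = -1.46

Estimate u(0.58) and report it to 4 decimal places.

RK4: k1 = f(s_n, u_n); k2 = f(s_n + h/2, u_n + (h/2)·k1); k3 = f(s_n + h/2, u_n + (h/2)·k2); k4 = f(s_n + h, u_n + h·k3); u_{n+1} = u_n + (h/6)·(k1 + 2k2 + 2k3 + k4).
s=0.000000, u=-1.460000:
  k1 = f(0.000000, -1.460000) = 4.971200
  k2 = f(0.145000, -0.739176) = 3.632783
  k3 = f(0.145000, -0.933247) = 3.966584
  k4 = f(0.290000, -0.309691) = 2.795468
  u ← -1.460000 + (0.29/6)·(k1 + 2k2 + 2k3 + k4) = -0.350006
s=0.290000, u=-0.350006:
  k1 = f(0.290000, -0.350006) = 2.864810
  k2 = f(0.435000, 0.065392) = 2.051726
  k3 = f(0.435000, -0.052505) = 2.254509
  k4 = f(0.580000, 0.303802) = 1.543060
  u ← -0.350006 + (0.29/6)·(k1 + 2k2 + 2k3 + k4) = 0.279311
u(0.58) ≈ 0.2793

0.2793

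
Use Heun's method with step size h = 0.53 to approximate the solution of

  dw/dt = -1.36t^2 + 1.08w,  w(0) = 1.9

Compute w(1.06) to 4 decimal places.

Heun: k1 = f(t_n, w_n); k2 = f(t_n + h, w_n + h·k1); w_{n+1} = w_n + (h/2)·(k1 + k2).
t=0.000000, w=1.900000:
  k1 = f(0.000000, 1.900000) = 2.052000
  k2 = f(0.530000, 2.987560) = 2.844541
  w ← 1.900000 + (0.53/2)·(2.052000 + 2.844541) = 3.197583
t=0.530000, w=3.197583:
  k1 = f(0.530000, 3.197583) = 3.071366
  k2 = f(1.060000, 4.825407) = 3.683344
  w ← 3.197583 + (0.53/2)·(3.071366 + 3.683344) = 4.987581
w(1.06) ≈ 4.9876

4.9876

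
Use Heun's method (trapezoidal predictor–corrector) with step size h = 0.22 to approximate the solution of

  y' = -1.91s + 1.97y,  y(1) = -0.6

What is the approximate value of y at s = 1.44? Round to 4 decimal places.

Heun: k1 = f(s_n, y_n); k2 = f(s_n + h, y_n + h·k1); y_{n+1} = y_n + (h/2)·(k1 + k2).
s=1.000000, y=-0.600000:
  k1 = f(1.000000, -0.600000) = -3.092000
  k2 = f(1.220000, -1.280240) = -4.852273
  y ← -0.600000 + (0.22/2)·(-3.092000 + (-4.852273)) = -1.473870
s=1.220000, y=-1.473870:
  k1 = f(1.220000, -1.473870) = -5.233724
  k2 = f(1.440000, -2.625289) = -7.922220
  y ← -1.473870 + (0.22/2)·(-5.233724 + (-7.922220)) = -2.921024
y(1.44) ≈ -2.9210

-2.9210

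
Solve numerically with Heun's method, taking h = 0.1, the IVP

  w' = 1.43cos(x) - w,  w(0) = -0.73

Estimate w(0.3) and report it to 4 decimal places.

-0.1774

Heun: k1 = f(x_n, w_n); k2 = f(x_n + h, w_n + h·k1); w_{n+1} = w_n + (h/2)·(k1 + k2).
x=0.000000, w=-0.730000:
  k1 = f(0.000000, -0.730000) = 2.160000
  k2 = f(0.100000, -0.514000) = 1.936856
  w ← -0.730000 + (0.1/2)·(2.160000 + 1.936856) = -0.525157
x=0.100000, w=-0.525157:
  k1 = f(0.100000, -0.525157) = 1.948013
  k2 = f(0.200000, -0.330356) = 1.731851
  w ← -0.525157 + (0.1/2)·(1.948013 + 1.731851) = -0.341164
x=0.200000, w=-0.341164:
  k1 = f(0.200000, -0.341164) = 1.742659
  k2 = f(0.300000, -0.166898) = 1.533029
  w ← -0.341164 + (0.1/2)·(1.742659 + 1.533029) = -0.177380
w(0.3) ≈ -0.1774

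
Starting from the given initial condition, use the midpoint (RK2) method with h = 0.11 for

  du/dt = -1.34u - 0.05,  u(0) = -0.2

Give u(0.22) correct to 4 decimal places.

Midpoint: k1 = f(t_n, u_n); k2 = f(t_n + h/2, u_n + (h/2)·k1); u_{n+1} = u_n + h·k2.
t=0.000000, u=-0.200000:
  k1 = f(0.000000, -0.200000) = 0.218000
  k2 = f(0.055000, -0.188010) = 0.201933
  u ← -0.200000 + 0.11·0.201933 = -0.177787
t=0.110000, u=-0.177787:
  k1 = f(0.110000, -0.177787) = 0.188235
  k2 = f(0.165000, -0.167434) = 0.174362
  u ← -0.177787 + 0.11·0.174362 = -0.158607
u(0.22) ≈ -0.1586

-0.1586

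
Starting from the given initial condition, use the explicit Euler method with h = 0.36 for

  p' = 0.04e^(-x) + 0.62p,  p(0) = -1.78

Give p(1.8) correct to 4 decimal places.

Euler: p_{n+1} = p_n + h·f(x_n, p_n).
x=0.000000, p=-1.780000: f=-1.063600 → p ← -1.780000 + 0.36·(-1.063600) = -2.162896
x=0.360000, p=-2.162896: f=-1.313088 → p ← -2.162896 + 0.36·(-1.313088) = -2.635608
x=0.720000, p=-2.635608: f=-1.614607 → p ← -2.635608 + 0.36·(-1.614607) = -3.216866
x=1.080000, p=-3.216866: f=-1.980873 → p ← -3.216866 + 0.36·(-1.980873) = -3.929981
x=1.440000, p=-3.929981: f=-2.427111 → p ← -3.929981 + 0.36·(-2.427111) = -4.803741
p(1.8) ≈ -4.8037

-4.8037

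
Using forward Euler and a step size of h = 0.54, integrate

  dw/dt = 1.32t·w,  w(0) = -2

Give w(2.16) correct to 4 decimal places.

-10.5627

Euler: w_{n+1} = w_n + h·f(t_n, w_n).
t=0.000000, w=-2.000000: f=0.000000 → w ← -2.000000 + 0.54·0.000000 = -2.000000
t=0.540000, w=-2.000000: f=-1.425600 → w ← -2.000000 + 0.54·(-1.425600) = -2.769824
t=1.080000, w=-2.769824: f=-3.948661 → w ← -2.769824 + 0.54·(-3.948661) = -4.902101
t=1.620000, w=-4.902101: f=-10.482653 → w ← -4.902101 + 0.54·(-10.482653) = -10.562733
w(2.16) ≈ -10.5627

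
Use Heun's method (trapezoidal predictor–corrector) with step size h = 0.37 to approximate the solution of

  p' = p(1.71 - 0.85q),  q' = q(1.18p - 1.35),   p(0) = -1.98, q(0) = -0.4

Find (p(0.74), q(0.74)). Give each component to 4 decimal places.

-6.8258, -0.4984

Heun on (p,q): k1 = f(t_n, state_n); k2 = f(t_n + h, state_n + h·k1); state_{n+1} = state_n + (h/2)·(k1 + k2).
0.000000: (-1.980000, -0.400000)
  k1 = (-4.059000, 1.474560)
  predictor → (-3.481830, 0.145587)
  k2 = (-5.523056, -0.794696)
  → (-3.752680, -0.274225)
0.370000: (-3.752680, -0.274225)
  k1 = (-7.291801, 1.584518)
  predictor → (-6.450647, 0.312046)
  k2 = (-9.319640, -2.796486)
  → (-6.825797, -0.498439)
(p(0.74), q(0.74)) ≈ (-6.8258, -0.4984)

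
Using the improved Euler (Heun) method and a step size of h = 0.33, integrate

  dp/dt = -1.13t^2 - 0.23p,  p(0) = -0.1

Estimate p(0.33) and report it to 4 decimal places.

-0.1130

Heun: k1 = f(t_n, p_n); k2 = f(t_n + h, p_n + h·k1); p_{n+1} = p_n + (h/2)·(k1 + k2).
t=0.000000, p=-0.100000:
  k1 = f(0.000000, -0.100000) = 0.023000
  k2 = f(0.330000, -0.092410) = -0.101803
  p ← -0.100000 + (0.33/2)·(0.023000 + (-0.101803)) = -0.113002
p(0.33) ≈ -0.1130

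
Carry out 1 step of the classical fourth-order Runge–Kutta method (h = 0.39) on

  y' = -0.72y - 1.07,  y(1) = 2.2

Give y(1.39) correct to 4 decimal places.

RK4: k1 = f(s_n, y_n); k2 = f(s_n + h/2, y_n + (h/2)·k1); k3 = f(s_n + h/2, y_n + (h/2)·k2); k4 = f(s_n + h, y_n + h·k3); y_{n+1} = y_n + (h/6)·(k1 + 2k2 + 2k3 + k4).
s=1.000000, y=2.200000:
  k1 = f(1.000000, 2.200000) = -2.654000
  k2 = f(1.195000, 1.682470) = -2.281378
  k3 = f(1.195000, 1.755131) = -2.333694
  k4 = f(1.390000, 1.289859) = -1.998699
  y ← 2.200000 + (0.39/6)·(k1 + 2k2 + 2k3 + k4) = 1.297615
y(1.39) ≈ 1.2976

1.2976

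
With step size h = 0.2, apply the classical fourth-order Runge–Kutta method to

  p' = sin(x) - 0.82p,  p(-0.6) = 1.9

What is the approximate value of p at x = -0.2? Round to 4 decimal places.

RK4: k1 = f(x_n, p_n); k2 = f(x_n + h/2, p_n + (h/2)·k1); k3 = f(x_n + h/2, p_n + (h/2)·k2); k4 = f(x_n + h, p_n + h·k3); p_{n+1} = p_n + (h/6)·(k1 + 2k2 + 2k3 + k4).
x=-0.600000, p=1.900000:
  k1 = f(-0.600000, 1.900000) = -2.122642
  k2 = f(-0.500000, 1.687736) = -1.863369
  k3 = f(-0.500000, 1.713663) = -1.884629
  k4 = f(-0.400000, 1.523074) = -1.638339
  p ← 1.900000 + (0.2/6)·(k1 + 2k2 + 2k3 + k4) = 1.524767
x=-0.400000, p=1.524767:
  k1 = f(-0.400000, 1.524767) = -1.639728
  k2 = f(-0.300000, 1.360795) = -1.411372
  k3 = f(-0.300000, 1.383630) = -1.430097
  k4 = f(-0.200000, 1.238748) = -1.214443
  p ← 1.524767 + (0.2/6)·(k1 + 2k2 + 2k3 + k4) = 1.240197
p(-0.2) ≈ 1.2402

1.2402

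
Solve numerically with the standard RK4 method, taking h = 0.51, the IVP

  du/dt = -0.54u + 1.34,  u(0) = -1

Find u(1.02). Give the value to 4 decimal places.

RK4: k1 = f(t_n, u_n); k2 = f(t_n + h/2, u_n + (h/2)·k1); k3 = f(t_n + h/2, u_n + (h/2)·k2); k4 = f(t_n + h, u_n + h·k3); u_{n+1} = u_n + (h/6)·(k1 + 2k2 + 2k3 + k4).
t=0.000000, u=-1.000000:
  k1 = f(0.000000, -1.000000) = 1.880000
  k2 = f(0.255000, -0.520600) = 1.621124
  k3 = f(0.255000, -0.586613) = 1.656771
  k4 = f(0.510000, -0.155047) = 1.423725
  u ← -1.000000 + (0.51/6)·(k1 + 2k2 + 2k3 + k4) = -0.161941
t=0.510000, u=-0.161941:
  k1 = f(0.510000, -0.161941) = 1.427448
  k2 = f(0.765000, 0.202058) = 1.230889
  k3 = f(0.765000, 0.151935) = 1.257955
  k4 = f(1.020000, 0.479616) = 1.081007
  u ← -0.161941 + (0.51/6)·(k1 + 2k2 + 2k3 + k4) = 0.474381
u(1.02) ≈ 0.4744

0.4744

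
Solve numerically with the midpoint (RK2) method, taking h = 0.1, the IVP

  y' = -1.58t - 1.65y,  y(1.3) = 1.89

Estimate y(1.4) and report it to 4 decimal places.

Midpoint: k1 = f(t_n, y_n); k2 = f(t_n + h/2, y_n + (h/2)·k1); y_{n+1} = y_n + h·k2.
t=1.300000, y=1.890000:
  k1 = f(1.300000, 1.890000) = -5.172500
  k2 = f(1.350000, 1.631375) = -4.824769
  y ← 1.890000 + 0.1·(-4.824769) = 1.407523
y(1.4) ≈ 1.4075

1.4075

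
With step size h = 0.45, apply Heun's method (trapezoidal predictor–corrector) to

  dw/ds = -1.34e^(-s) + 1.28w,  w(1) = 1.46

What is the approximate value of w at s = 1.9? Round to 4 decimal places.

Heun: k1 = f(s_n, w_n); k2 = f(s_n + h, w_n + h·k1); w_{n+1} = w_n + (h/2)·(k1 + k2).
s=1.000000, w=1.460000:
  k1 = f(1.000000, 1.460000) = 1.375842
  k2 = f(1.450000, 2.079129) = 2.346961
  w ← 1.460000 + (0.45/2)·(1.375842 + 2.346961) = 2.297630
s=1.450000, w=2.297630:
  k1 = f(1.450000, 2.297630) = 2.626643
  k2 = f(1.900000, 3.479620) = 4.253491
  w ← 2.297630 + (0.45/2)·(2.626643 + 4.253491) = 3.845661
w(1.9) ≈ 3.8457

3.8457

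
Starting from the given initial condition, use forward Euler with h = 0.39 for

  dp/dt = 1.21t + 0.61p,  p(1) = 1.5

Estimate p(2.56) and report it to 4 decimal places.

Euler: p_{n+1} = p_n + h·f(t_n, p_n).
t=1.000000, p=1.500000: f=2.125000 → p ← 1.500000 + 0.39·2.125000 = 2.328750
t=1.390000, p=2.328750: f=3.102437 → p ← 2.328750 + 0.39·3.102437 = 3.538701
t=1.780000, p=3.538701: f=4.312407 → p ← 3.538701 + 0.39·4.312407 = 5.220540
t=2.170000, p=5.220540: f=5.810229 → p ← 5.220540 + 0.39·5.810229 = 7.486529
p(2.56) ≈ 7.4865

7.4865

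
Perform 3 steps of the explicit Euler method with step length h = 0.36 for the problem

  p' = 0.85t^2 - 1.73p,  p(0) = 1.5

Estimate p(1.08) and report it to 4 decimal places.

Euler: p_{n+1} = p_n + h·f(t_n, p_n).
t=0.000000, p=1.500000: f=-2.595000 → p ← 1.500000 + 0.36·(-2.595000) = 0.565800
t=0.360000, p=0.565800: f=-0.868674 → p ← 0.565800 + 0.36·(-0.868674) = 0.253077
t=0.720000, p=0.253077: f=0.002816 → p ← 0.253077 + 0.36·0.002816 = 0.254091
p(1.08) ≈ 0.2541

0.2541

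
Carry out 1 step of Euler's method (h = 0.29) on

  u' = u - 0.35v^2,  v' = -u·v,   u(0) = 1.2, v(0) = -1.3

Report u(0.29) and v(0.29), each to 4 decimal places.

Euler on (u,v): u_{n+1} = u_n + h·u', v_{n+1} = v_n + h·v'.
0.000000: (1.200000, -1.300000); f=(0.608500, 1.560000) → (1.376465, -0.847600)
(u(0.29), v(0.29)) ≈ (1.3765, -0.8476)

1.3765, -0.8476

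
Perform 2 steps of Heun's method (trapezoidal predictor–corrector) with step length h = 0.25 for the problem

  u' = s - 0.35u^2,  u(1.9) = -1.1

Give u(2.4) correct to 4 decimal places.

Heun: k1 = f(s_n, u_n); k2 = f(s_n + h, u_n + h·k1); u_{n+1} = u_n + (h/2)·(k1 + k2).
s=1.900000, u=-1.100000:
  k1 = f(1.900000, -1.100000) = 1.476500
  k2 = f(2.150000, -0.730875) = 1.963038
  u ← -1.100000 + (0.25/2)·(1.476500 + 1.963038) = -0.670058
s=2.150000, u=-0.670058:
  k1 = f(2.150000, -0.670058) = 1.992858
  k2 = f(2.400000, -0.171843) = 2.389664
  u ← -0.670058 + (0.25/2)·(1.992858 + 2.389664) = -0.122243
u(2.4) ≈ -0.1222

-0.1222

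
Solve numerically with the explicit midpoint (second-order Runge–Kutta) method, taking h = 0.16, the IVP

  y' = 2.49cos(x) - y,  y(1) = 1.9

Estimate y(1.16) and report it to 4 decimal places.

1.7909

Midpoint: k1 = f(x_n, y_n); k2 = f(x_n + h/2, y_n + (h/2)·k1); y_{n+1} = y_n + h·k2.
x=1.000000, y=1.900000:
  k1 = f(1.000000, 1.900000) = -0.554647
  k2 = f(1.080000, 1.855628) = -0.682021
  y ← 1.900000 + 0.16·(-0.682021) = 1.790877
y(1.16) ≈ 1.7909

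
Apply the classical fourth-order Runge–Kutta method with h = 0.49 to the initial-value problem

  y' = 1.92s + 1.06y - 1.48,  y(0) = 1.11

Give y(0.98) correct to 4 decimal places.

1.9306

RK4: k1 = f(s_n, y_n); k2 = f(s_n + h/2, y_n + (h/2)·k1); k3 = f(s_n + h/2, y_n + (h/2)·k2); k4 = f(s_n + h, y_n + h·k3); y_{n+1} = y_n + (h/6)·(k1 + 2k2 + 2k3 + k4).
s=0.000000, y=1.110000:
  k1 = f(0.000000, 1.110000) = -0.303400
  k2 = f(0.245000, 1.035667) = 0.088207
  k3 = f(0.245000, 1.131611) = 0.189907
  k4 = f(0.490000, 1.203055) = 0.736038
  y ← 1.110000 + (0.49/6)·(k1 + 2k2 + 2k3 + k4) = 1.190757
s=0.490000, y=1.190757:
  k1 = f(0.490000, 1.190757) = 0.723003
  k2 = f(0.735000, 1.367893) = 1.381167
  k3 = f(0.735000, 1.529143) = 1.552092
  k4 = f(0.980000, 1.951282) = 2.469959
  y ← 1.190757 + (0.49/6)·(k1 + 2k2 + 2k3 + k4) = 1.930615
y(0.98) ≈ 1.9306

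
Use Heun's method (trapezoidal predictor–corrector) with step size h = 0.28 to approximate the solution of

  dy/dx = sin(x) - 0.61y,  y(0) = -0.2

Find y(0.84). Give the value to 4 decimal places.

0.1631

Heun: k1 = f(x_n, y_n); k2 = f(x_n + h, y_n + h·k1); y_{n+1} = y_n + (h/2)·(k1 + k2).
x=0.000000, y=-0.200000:
  k1 = f(0.000000, -0.200000) = 0.122000
  k2 = f(0.280000, -0.165840) = 0.377518
  y ← -0.200000 + (0.28/2)·(0.122000 + 0.377518) = -0.130067
x=0.280000, y=-0.130067:
  k1 = f(0.280000, -0.130067) = 0.355697
  k2 = f(0.560000, -0.030472) = 0.549774
  y ← -0.130067 + (0.28/2)·(0.355697 + 0.549774) = -0.003302
x=0.560000, y=-0.003302:
  k1 = f(0.560000, -0.003302) = 0.533200
  k2 = f(0.840000, 0.145995) = 0.655586
  y ← -0.003302 + (0.28/2)·(0.533200 + 0.655586) = 0.163129
y(0.84) ≈ 0.1631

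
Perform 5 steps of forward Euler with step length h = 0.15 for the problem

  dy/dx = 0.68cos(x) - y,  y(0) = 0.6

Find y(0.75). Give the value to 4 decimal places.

Euler: y_{n+1} = y_n + h·f(x_n, y_n).
x=0.000000, y=0.600000: f=0.080000 → y ← 0.600000 + 0.15·0.080000 = 0.612000
x=0.150000, y=0.612000: f=0.060364 → y ← 0.612000 + 0.15·0.060364 = 0.621055
x=0.300000, y=0.621055: f=0.028574 → y ← 0.621055 + 0.15·0.028574 = 0.625341
x=0.450000, y=0.625341: f=-0.013037 → y ← 0.625341 + 0.15·(-0.013037) = 0.623385
x=0.600000, y=0.623385: f=-0.062157 → y ← 0.623385 + 0.15·(-0.062157) = 0.614062
y(0.75) ≈ 0.6141

0.6141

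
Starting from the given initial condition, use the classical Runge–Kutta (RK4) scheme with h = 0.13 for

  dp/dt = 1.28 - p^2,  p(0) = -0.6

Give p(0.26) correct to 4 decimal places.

-0.3259

RK4: k1 = f(t_n, p_n); k2 = f(t_n + h/2, p_n + (h/2)·k1); k3 = f(t_n + h/2, p_n + (h/2)·k2); k4 = f(t_n + h, p_n + h·k3); p_{n+1} = p_n + (h/6)·(k1 + 2k2 + 2k3 + k4).
t=0.000000, p=-0.600000:
  k1 = f(0.000000, -0.600000) = 0.920000
  k2 = f(0.065000, -0.540200) = 0.988184
  k3 = f(0.065000, -0.535768) = 0.992953
  k4 = f(0.130000, -0.470916) = 1.058238
  p ← -0.600000 + (0.13/6)·(k1 + 2k2 + 2k3 + k4) = -0.471289
t=0.130000, p=-0.471289:
  k1 = f(0.130000, -0.471289) = 1.057887
  k2 = f(0.195000, -0.402526) = 1.117973
  k3 = f(0.195000, -0.398621) = 1.121102
  k4 = f(0.260000, -0.325546) = 1.174020
  p ← -0.471289 + (0.13/6)·(k1 + 2k2 + 2k3 + k4) = -0.325904
p(0.26) ≈ -0.3259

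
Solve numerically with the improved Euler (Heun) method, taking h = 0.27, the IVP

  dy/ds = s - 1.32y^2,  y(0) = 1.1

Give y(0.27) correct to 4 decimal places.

Heun: k1 = f(s_n, y_n); k2 = f(s_n + h, y_n + h·k1); y_{n+1} = y_n + (h/2)·(k1 + k2).
s=0.000000, y=1.100000:
  k1 = f(0.000000, 1.100000) = -1.597200
  k2 = f(0.270000, 0.668756) = -0.320350
  y ← 1.100000 + (0.27/2)·(-1.597200 + (-0.320350)) = 0.841131
y(0.27) ≈ 0.8411

0.8411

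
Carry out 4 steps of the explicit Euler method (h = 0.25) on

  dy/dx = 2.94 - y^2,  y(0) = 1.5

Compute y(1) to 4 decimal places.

Euler: y_{n+1} = y_n + h·f(x_n, y_n).
x=0.000000, y=1.500000: f=0.690000 → y ← 1.500000 + 0.25·0.690000 = 1.672500
x=0.250000, y=1.672500: f=0.142744 → y ← 1.672500 + 0.25·0.142744 = 1.708186
x=0.500000, y=1.708186: f=0.022101 → y ← 1.708186 + 0.25·0.022101 = 1.713711
x=0.750000, y=1.713711: f=0.003194 → y ← 1.713711 + 0.25·0.003194 = 1.714510
y(1) ≈ 1.7145

1.7145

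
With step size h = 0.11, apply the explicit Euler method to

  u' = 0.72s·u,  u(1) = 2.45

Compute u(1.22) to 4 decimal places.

2.8765

Euler: u_{n+1} = u_n + h·f(s_n, u_n).
s=1.000000, u=2.450000: f=1.764000 → u ← 2.450000 + 0.11·1.764000 = 2.644040
s=1.110000, u=2.644040: f=2.113117 → u ← 2.644040 + 0.11·2.113117 = 2.876483
u(1.22) ≈ 2.8765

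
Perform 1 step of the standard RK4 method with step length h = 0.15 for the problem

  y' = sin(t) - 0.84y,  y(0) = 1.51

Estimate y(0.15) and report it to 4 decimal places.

RK4: k1 = f(t_n, y_n); k2 = f(t_n + h/2, y_n + (h/2)·k1); k3 = f(t_n + h/2, y_n + (h/2)·k2); k4 = f(t_n + h, y_n + h·k3); y_{n+1} = y_n + (h/6)·(k1 + 2k2 + 2k3 + k4).
t=0.000000, y=1.510000:
  k1 = f(0.000000, 1.510000) = -1.268400
  k2 = f(0.075000, 1.414870) = -1.113561
  k3 = f(0.075000, 1.426483) = -1.123316
  k4 = f(0.150000, 1.341503) = -0.977424
  y ← 1.510000 + (0.15/6)·(k1 + 2k2 + 2k3 + k4) = 1.342011
y(0.15) ≈ 1.3420

1.3420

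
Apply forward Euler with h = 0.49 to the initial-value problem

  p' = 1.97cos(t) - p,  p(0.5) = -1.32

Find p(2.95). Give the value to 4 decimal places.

Euler: p_{n+1} = p_n + h·f(t_n, p_n).
t=0.500000, p=-1.320000: f=3.048838 → p ← -1.320000 + 0.49·3.048838 = 0.173930
t=0.990000, p=0.173930: f=0.906989 → p ← 0.173930 + 0.49·0.906989 = 0.618355
t=1.480000, p=0.618355: f=-0.439732 → p ← 0.618355 + 0.49·(-0.439732) = 0.402886
t=1.970000, p=0.402886: f=-1.168595 → p ← 0.402886 + 0.49·(-1.168595) = -0.169725
t=2.460000, p=-0.169725: f=-1.360118 → p ← -0.169725 + 0.49·(-1.360118) = -0.836183
p(2.95) ≈ -0.8362

-0.8362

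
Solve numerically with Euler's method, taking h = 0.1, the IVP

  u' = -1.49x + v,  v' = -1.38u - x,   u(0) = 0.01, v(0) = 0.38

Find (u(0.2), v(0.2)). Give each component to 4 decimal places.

Euler on (u,v): u_{n+1} = u_n + h·u', v_{n+1} = v_n + h·v'.
0.000000: (0.010000, 0.380000); f=(0.380000, -0.013800) → (0.048000, 0.378620)
0.100000: (0.048000, 0.378620); f=(0.229620, -0.166240) → (0.070962, 0.361996)
(u(0.2), v(0.2)) ≈ (0.0710, 0.3620)

0.0710, 0.3620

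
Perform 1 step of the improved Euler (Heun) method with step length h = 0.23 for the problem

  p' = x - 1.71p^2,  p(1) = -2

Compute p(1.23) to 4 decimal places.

Heun: k1 = f(x_n, p_n); k2 = f(x_n + h, p_n + h·k1); p_{n+1} = p_n + (h/2)·(k1 + k2).
x=1.000000, p=-2.000000:
  k1 = f(1.000000, -2.000000) = -5.840000
  k2 = f(1.230000, -3.343200) = -17.882646
  p ← -2.000000 + (0.23/2)·(-5.840000 + (-17.882646)) = -4.728104
p(1.23) ≈ -4.7281

-4.7281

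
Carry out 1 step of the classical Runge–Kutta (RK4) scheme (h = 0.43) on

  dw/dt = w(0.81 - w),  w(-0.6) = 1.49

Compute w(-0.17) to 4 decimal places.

1.1952

RK4: k1 = f(t_n, w_n); k2 = f(t_n + h/2, w_n + (h/2)·k1); k3 = f(t_n + h/2, w_n + (h/2)·k2); k4 = f(t_n + h, w_n + h·k3); w_{n+1} = w_n + (h/6)·(k1 + 2k2 + 2k3 + k4).
t=-0.600000, w=1.490000:
  k1 = f(-0.600000, 1.490000) = -1.013200
  k2 = f(-0.385000, 1.272162) = -0.587945
  k3 = f(-0.385000, 1.363592) = -0.754873
  k4 = f(-0.170000, 1.165404) = -0.414190
  w ← 1.490000 + (0.43/6)·(k1 + 2k2 + 2k3 + k4) = 1.195233
w(-0.17) ≈ 1.1952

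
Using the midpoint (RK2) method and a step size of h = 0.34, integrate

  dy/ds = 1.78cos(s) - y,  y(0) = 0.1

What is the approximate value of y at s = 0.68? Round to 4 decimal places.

Midpoint: k1 = f(s_n, y_n); k2 = f(s_n + h/2, y_n + (h/2)·k1); y_{n+1} = y_n + h·k2.
s=0.000000, y=0.100000:
  k1 = f(0.000000, 0.100000) = 1.680000
  k2 = f(0.170000, 0.385600) = 1.368741
  y ← 0.100000 + 0.34·1.368741 = 0.565372
s=0.340000, y=0.565372:
  k1 = f(0.340000, 0.565372) = 1.112731
  k2 = f(0.510000, 0.754536) = 0.798949
  y ← 0.565372 + 0.34·0.798949 = 0.837015
y(0.68) ≈ 0.8370

0.8370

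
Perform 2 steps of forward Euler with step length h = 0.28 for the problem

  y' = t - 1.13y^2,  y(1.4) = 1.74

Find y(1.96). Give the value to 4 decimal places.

1.2083

Euler: y_{n+1} = y_n + h·f(t_n, y_n).
t=1.400000, y=1.740000: f=-2.021188 → y ← 1.740000 + 0.28·(-2.021188) = 1.174067
t=1.680000, y=1.174067: f=0.122369 → y ← 1.174067 + 0.28·0.122369 = 1.208331
y(1.96) ≈ 1.2083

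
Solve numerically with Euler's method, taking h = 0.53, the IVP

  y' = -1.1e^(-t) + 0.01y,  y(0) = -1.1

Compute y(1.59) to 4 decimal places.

-2.2537

Euler: y_{n+1} = y_n + h·f(t_n, y_n).
t=0.000000, y=-1.100000: f=-1.111000 → y ← -1.100000 + 0.53·(-1.111000) = -1.688830
t=0.530000, y=-1.688830: f=-0.664354 → y ← -1.688830 + 0.53·(-0.664354) = -2.040937
t=1.060000, y=-2.040937: f=-0.401511 → y ← -2.040937 + 0.53·(-0.401511) = -2.253738
y(1.59) ≈ -2.2537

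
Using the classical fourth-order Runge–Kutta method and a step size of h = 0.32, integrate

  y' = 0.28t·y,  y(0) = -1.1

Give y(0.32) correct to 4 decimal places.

RK4: k1 = f(t_n, y_n); k2 = f(t_n + h/2, y_n + (h/2)·k1); k3 = f(t_n + h/2, y_n + (h/2)·k2); k4 = f(t_n + h, y_n + h·k3); y_{n+1} = y_n + (h/6)·(k1 + 2k2 + 2k3 + k4).
t=0.000000, y=-1.100000:
  k1 = f(0.000000, -1.100000) = 0.000000
  k2 = f(0.160000, -1.100000) = -0.049280
  k3 = f(0.160000, -1.107885) = -0.049633
  k4 = f(0.320000, -1.115883) = -0.099983
  y ← -1.100000 + (0.32/6)·(k1 + 2k2 + 2k3 + k4) = -1.115883
y(0.32) ≈ -1.1159

-1.1159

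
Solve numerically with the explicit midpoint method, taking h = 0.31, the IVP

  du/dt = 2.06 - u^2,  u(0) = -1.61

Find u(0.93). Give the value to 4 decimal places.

Midpoint: k1 = f(t_n, u_n); k2 = f(t_n + h/2, u_n + (h/2)·k1); u_{n+1} = u_n + h·k2.
t=0.000000, u=-1.610000:
  k1 = f(0.000000, -1.610000) = -0.532100
  k2 = f(0.155000, -1.692476) = -0.804473
  u ← -1.610000 + 0.31·(-0.804473) = -1.859387
t=0.310000, u=-1.859387:
  k1 = f(0.310000, -1.859387) = -1.397319
  k2 = f(0.465000, -2.075971) = -2.249656
  u ← -1.859387 + 0.31·(-2.249656) = -2.556780
t=0.620000, u=-2.556780:
  k1 = f(0.620000, -2.556780) = -4.477125
  k2 = f(0.775000, -3.250735) = -8.507275
  u ← -2.556780 + 0.31·(-8.507275) = -5.194035
u(0.93) ≈ -5.1940

-5.1940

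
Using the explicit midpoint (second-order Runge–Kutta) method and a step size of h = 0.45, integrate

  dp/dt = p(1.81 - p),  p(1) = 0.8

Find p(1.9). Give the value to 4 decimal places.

Midpoint: k1 = f(t_n, p_n); k2 = f(t_n + h/2, p_n + (h/2)·k1); p_{n+1} = p_n + h·k2.
t=1.000000, p=0.800000:
  k1 = f(1.000000, 0.800000) = 0.808000
  k2 = f(1.225000, 0.981800) = 0.813127
  p ← 0.800000 + 0.45·0.813127 = 1.165907
t=1.450000, p=1.165907:
  k1 = f(1.450000, 1.165907) = 0.750953
  k2 = f(1.675000, 1.334871) = 0.634236
  p ← 1.165907 + 0.45·0.634236 = 1.451313
p(1.9) ≈ 1.4513

1.4513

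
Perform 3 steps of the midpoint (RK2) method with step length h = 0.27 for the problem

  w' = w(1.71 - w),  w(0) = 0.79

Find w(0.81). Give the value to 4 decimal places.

1.3244

Midpoint: k1 = f(t_n, w_n); k2 = f(t_n + h/2, w_n + (h/2)·k1); w_{n+1} = w_n + h·k2.
t=0.000000, w=0.790000:
  k1 = f(0.000000, 0.790000) = 0.726800
  k2 = f(0.135000, 0.888118) = 0.729928
  w ← 0.790000 + 0.27·0.729928 = 0.987081
t=0.270000, w=0.987081:
  k1 = f(0.270000, 0.987081) = 0.713580
  k2 = f(0.405000, 1.083414) = 0.678852
  w ← 0.987081 + 0.27·0.678852 = 1.170371
t=0.540000, w=1.170371:
  k1 = f(0.540000, 1.170371) = 0.631566
  k2 = f(0.675000, 1.255632) = 0.570519
  w ← 1.170371 + 0.27·0.570519 = 1.324411
w(0.81) ≈ 1.3244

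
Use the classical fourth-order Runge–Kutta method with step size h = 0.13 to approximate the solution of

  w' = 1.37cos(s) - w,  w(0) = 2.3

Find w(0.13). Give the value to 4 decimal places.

RK4: k1 = f(s_n, w_n); k2 = f(s_n + h/2, w_n + (h/2)·k1); k3 = f(s_n + h/2, w_n + (h/2)·k2); k4 = f(s_n + h, w_n + h·k3); w_{n+1} = w_n + (h/6)·(k1 + 2k2 + 2k3 + k4).
s=0.000000, w=2.300000:
  k1 = f(0.000000, 2.300000) = -0.930000
  k2 = f(0.065000, 2.239550) = -0.872443
  k3 = f(0.065000, 2.243291) = -0.876184
  k4 = f(0.130000, 2.186096) = -0.827656
  w ← 2.300000 + (0.13/6)·(k1 + 2k2 + 2k3 + k4) = 2.186144
w(0.13) ≈ 2.1861

2.1861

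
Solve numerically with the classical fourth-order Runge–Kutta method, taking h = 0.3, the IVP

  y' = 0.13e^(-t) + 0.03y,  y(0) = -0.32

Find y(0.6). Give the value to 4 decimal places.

RK4: k1 = f(t_n, y_n); k2 = f(t_n + h/2, y_n + (h/2)·k1); k3 = f(t_n + h/2, y_n + (h/2)·k2); k4 = f(t_n + h, y_n + h·k3); y_{n+1} = y_n + (h/6)·(k1 + 2k2 + 2k3 + k4).
t=0.000000, y=-0.320000:
  k1 = f(0.000000, -0.320000) = 0.120400
  k2 = f(0.150000, -0.301940) = 0.102834
  k3 = f(0.150000, -0.304575) = 0.102755
  k4 = f(0.300000, -0.289174) = 0.087631
  y ← -0.320000 + (0.3/6)·(k1 + 2k2 + 2k3 + k4) = -0.289040
t=0.300000, y=-0.289040:
  k1 = f(0.300000, -0.289040) = 0.087635
  k2 = f(0.450000, -0.275894) = 0.074615
  k3 = f(0.450000, -0.277847) = 0.074556
  k4 = f(0.600000, -0.266673) = 0.063345
  y ← -0.289040 + (0.3/6)·(k1 + 2k2 + 2k3 + k4) = -0.266573
y(0.6) ≈ -0.2666

-0.2666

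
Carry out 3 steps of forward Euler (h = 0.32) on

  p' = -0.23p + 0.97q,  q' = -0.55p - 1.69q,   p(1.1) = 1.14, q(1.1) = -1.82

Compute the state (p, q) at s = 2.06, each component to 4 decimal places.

-0.0510, -0.2817

Euler on (p,q): p_{n+1} = p_n + h·p', q_{n+1} = q_n + h·q'.
1.100000: (1.140000, -1.820000); f=(-2.027600, 2.448800) → (0.491168, -1.036384)
1.420000: (0.491168, -1.036384); f=(-1.118261, 1.481347) → (0.133324, -0.562353)
1.740000: (0.133324, -0.562353); f=(-0.576147, 0.877048) → (-0.051043, -0.281698)
(p(2.06), q(2.06)) ≈ (-0.0510, -0.2817)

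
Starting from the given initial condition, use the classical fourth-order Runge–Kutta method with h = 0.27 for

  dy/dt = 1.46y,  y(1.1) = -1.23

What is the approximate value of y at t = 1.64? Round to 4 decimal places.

-2.7055

RK4: k1 = f(t_n, y_n); k2 = f(t_n + h/2, y_n + (h/2)·k1); k3 = f(t_n + h/2, y_n + (h/2)·k2); k4 = f(t_n + h, y_n + h·k3); y_{n+1} = y_n + (h/6)·(k1 + 2k2 + 2k3 + k4).
t=1.100000, y=-1.230000:
  k1 = f(1.100000, -1.230000) = -1.795800
  k2 = f(1.235000, -1.472433) = -2.149752
  k3 = f(1.235000, -1.520217) = -2.219516
  k4 = f(1.370000, -1.829269) = -2.670733
  y ← -1.230000 + (0.27/6)·(k1 + 2k2 + 2k3 + k4) = -1.824228
t=1.370000, y=-1.824228:
  k1 = f(1.370000, -1.824228) = -2.663373
  k2 = f(1.505000, -2.183784) = -3.188324
  k3 = f(1.505000, -2.254652) = -3.291792
  k4 = f(1.640000, -2.713012) = -3.960997
  y ← -1.824228 + (0.27/6)·(k1 + 2k2 + 2k3 + k4) = -2.705535
y(1.64) ≈ -2.7055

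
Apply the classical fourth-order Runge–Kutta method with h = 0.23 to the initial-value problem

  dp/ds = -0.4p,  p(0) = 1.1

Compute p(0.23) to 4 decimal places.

1.0033

RK4: k1 = f(s_n, p_n); k2 = f(s_n + h/2, p_n + (h/2)·k1); k3 = f(s_n + h/2, p_n + (h/2)·k2); k4 = f(s_n + h, p_n + h·k3); p_{n+1} = p_n + (h/6)·(k1 + 2k2 + 2k3 + k4).
s=0.000000, p=1.100000:
  k1 = f(0.000000, 1.100000) = -0.440000
  k2 = f(0.115000, 1.049400) = -0.419760
  k3 = f(0.115000, 1.051728) = -0.420691
  k4 = f(0.230000, 1.003241) = -0.401296
  p ← 1.100000 + (0.23/6)·(k1 + 2k2 + 2k3 + k4) = 1.003316
p(0.23) ≈ 1.0033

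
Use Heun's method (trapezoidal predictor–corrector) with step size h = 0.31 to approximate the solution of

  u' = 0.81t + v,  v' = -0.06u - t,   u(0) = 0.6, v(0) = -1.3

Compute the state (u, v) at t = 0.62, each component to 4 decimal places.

Heun on (u,v): k1 = f(t_n, state_n); k2 = f(t_n + h, state_n + h·k1); state_{n+1} = state_n + (h/2)·(k1 + k2).
0.000000: (0.600000, -1.300000)
  k1 = (-1.300000, -0.036000)
  predictor → (0.197000, -1.311160)
  k2 = (-1.060060, -0.321820)
  → (0.234191, -1.355462)
0.310000: (0.234191, -1.355462)
  k1 = (-1.104362, -0.324051)
  predictor → (-0.108162, -1.455918)
  k2 = (-0.953718, -0.613510)
  → (-0.084812, -1.500784)
(u(0.62), v(0.62)) ≈ (-0.0848, -1.5008)

-0.0848, -1.5008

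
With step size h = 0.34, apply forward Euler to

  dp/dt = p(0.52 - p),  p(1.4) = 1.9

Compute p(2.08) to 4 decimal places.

Euler: p_{n+1} = p_n + h·f(t_n, p_n).
t=1.400000, p=1.900000: f=-2.622000 → p ← 1.900000 + 0.34·(-2.622000) = 1.008520
t=1.740000, p=1.008520: f=-0.492682 → p ← 1.008520 + 0.34·(-0.492682) = 0.841008
p(2.08) ≈ 0.8410

0.8410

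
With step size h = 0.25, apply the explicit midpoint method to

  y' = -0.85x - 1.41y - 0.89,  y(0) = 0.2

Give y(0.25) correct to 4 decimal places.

Midpoint: k1 = f(x_n, y_n); k2 = f(x_n + h/2, y_n + (h/2)·k1); y_{n+1} = y_n + h·k2.
x=0.000000, y=0.200000:
  k1 = f(0.000000, 0.200000) = -1.172000
  k2 = f(0.125000, 0.053500) = -1.071685
  y ← 0.200000 + 0.25·(-1.071685) = -0.067921
y(0.25) ≈ -0.0679

-0.0679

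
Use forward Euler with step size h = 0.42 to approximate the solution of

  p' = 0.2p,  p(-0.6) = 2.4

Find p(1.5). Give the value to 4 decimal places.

3.5922

Euler: p_{n+1} = p_n + h·f(t_n, p_n).
t=-0.600000, p=2.400000: f=0.480000 → p ← 2.400000 + 0.42·0.480000 = 2.601600
t=-0.180000, p=2.601600: f=0.520320 → p ← 2.601600 + 0.42·0.520320 = 2.820134
t=0.240000, p=2.820134: f=0.564027 → p ← 2.820134 + 0.42·0.564027 = 3.057026
t=0.660000, p=3.057026: f=0.611405 → p ← 3.057026 + 0.42·0.611405 = 3.313816
t=1.080000, p=3.313816: f=0.662763 → p ← 3.313816 + 0.42·0.662763 = 3.592176
p(1.5) ≈ 3.5922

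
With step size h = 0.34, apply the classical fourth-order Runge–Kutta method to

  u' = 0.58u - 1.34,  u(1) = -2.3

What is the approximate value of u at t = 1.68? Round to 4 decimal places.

-4.5290

RK4: k1 = f(t_n, u_n); k2 = f(t_n + h/2, u_n + (h/2)·k1); k3 = f(t_n + h/2, u_n + (h/2)·k2); k4 = f(t_n + h, u_n + h·k3); u_{n+1} = u_n + (h/6)·(k1 + 2k2 + 2k3 + k4).
t=1.000000, u=-2.300000:
  k1 = f(1.000000, -2.300000) = -2.674000
  k2 = f(1.170000, -2.754580) = -2.937656
  k3 = f(1.170000, -2.799402) = -2.963653
  k4 = f(1.340000, -3.307642) = -3.258432
  u ← -2.300000 + (0.34/6)·(k1 + 2k2 + 2k3 + k4) = -3.304986
t=1.340000, u=-3.304986:
  k1 = f(1.340000, -3.304986) = -3.256892
  k2 = f(1.510000, -3.858658) = -3.578022
  k3 = f(1.510000, -3.913250) = -3.609685
  k4 = f(1.680000, -4.532279) = -3.968722
  u ← -3.304986 + (0.34/6)·(k1 + 2k2 + 2k3 + k4) = -4.529044
u(1.68) ≈ -4.5290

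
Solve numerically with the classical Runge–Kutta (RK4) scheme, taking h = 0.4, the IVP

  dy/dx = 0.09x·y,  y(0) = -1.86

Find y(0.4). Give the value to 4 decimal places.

RK4: k1 = f(x_n, y_n); k2 = f(x_n + h/2, y_n + (h/2)·k1); k3 = f(x_n + h/2, y_n + (h/2)·k2); k4 = f(x_n + h, y_n + h·k3); y_{n+1} = y_n + (h/6)·(k1 + 2k2 + 2k3 + k4).
x=0.000000, y=-1.860000:
  k1 = f(0.000000, -1.860000) = 0.000000
  k2 = f(0.200000, -1.860000) = -0.033480
  k3 = f(0.200000, -1.866696) = -0.033601
  k4 = f(0.400000, -1.873440) = -0.067444
  y ← -1.860000 + (0.4/6)·(k1 + 2k2 + 2k3 + k4) = -1.873440
y(0.4) ≈ -1.8734

-1.8734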